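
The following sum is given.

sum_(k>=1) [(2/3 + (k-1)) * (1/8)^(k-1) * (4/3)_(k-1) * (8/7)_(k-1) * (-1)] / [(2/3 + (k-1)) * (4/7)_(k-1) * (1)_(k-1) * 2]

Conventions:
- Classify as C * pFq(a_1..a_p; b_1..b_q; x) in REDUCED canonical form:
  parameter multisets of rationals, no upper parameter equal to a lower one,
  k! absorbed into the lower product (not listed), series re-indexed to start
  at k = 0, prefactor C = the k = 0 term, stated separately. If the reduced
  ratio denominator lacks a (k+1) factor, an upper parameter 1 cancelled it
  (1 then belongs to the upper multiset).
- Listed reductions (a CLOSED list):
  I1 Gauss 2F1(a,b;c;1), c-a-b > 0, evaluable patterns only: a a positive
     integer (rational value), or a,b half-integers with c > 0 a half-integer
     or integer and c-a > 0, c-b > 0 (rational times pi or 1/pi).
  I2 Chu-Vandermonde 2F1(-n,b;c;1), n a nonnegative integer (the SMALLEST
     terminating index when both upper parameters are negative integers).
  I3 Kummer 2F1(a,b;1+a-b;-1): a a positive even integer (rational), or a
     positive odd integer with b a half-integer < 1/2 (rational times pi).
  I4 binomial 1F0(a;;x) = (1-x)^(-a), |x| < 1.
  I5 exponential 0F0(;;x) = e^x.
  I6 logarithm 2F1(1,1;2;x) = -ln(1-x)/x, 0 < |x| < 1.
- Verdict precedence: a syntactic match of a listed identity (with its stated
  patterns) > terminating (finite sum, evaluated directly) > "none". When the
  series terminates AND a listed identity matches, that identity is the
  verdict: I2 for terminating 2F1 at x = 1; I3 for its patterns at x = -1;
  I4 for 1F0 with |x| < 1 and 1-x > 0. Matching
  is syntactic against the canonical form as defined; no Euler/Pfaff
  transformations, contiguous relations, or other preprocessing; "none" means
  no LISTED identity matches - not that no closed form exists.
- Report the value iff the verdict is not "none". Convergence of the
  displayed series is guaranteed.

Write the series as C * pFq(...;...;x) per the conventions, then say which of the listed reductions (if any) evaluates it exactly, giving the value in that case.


Reduced: x = 1/8, 2F1, upper = {8/7, 4/3}, lower = {4/7}, C = -1/2. Verdict: none - this 2F1 at x = 1/8 matches no listed pattern, and upper {8/7, 4/3} holds no stopper.

The tell: x = (1/8) and the constant factors (C = -1/2) combine into one prefactor.
Adjacent-term ratio: r(k) = (1/8) * (k+8/7) (k+4/3) / [(k+4/7) (k+1)] - rational in k, leading ratio (1/8); with t_0 = -1/2, classification follows.


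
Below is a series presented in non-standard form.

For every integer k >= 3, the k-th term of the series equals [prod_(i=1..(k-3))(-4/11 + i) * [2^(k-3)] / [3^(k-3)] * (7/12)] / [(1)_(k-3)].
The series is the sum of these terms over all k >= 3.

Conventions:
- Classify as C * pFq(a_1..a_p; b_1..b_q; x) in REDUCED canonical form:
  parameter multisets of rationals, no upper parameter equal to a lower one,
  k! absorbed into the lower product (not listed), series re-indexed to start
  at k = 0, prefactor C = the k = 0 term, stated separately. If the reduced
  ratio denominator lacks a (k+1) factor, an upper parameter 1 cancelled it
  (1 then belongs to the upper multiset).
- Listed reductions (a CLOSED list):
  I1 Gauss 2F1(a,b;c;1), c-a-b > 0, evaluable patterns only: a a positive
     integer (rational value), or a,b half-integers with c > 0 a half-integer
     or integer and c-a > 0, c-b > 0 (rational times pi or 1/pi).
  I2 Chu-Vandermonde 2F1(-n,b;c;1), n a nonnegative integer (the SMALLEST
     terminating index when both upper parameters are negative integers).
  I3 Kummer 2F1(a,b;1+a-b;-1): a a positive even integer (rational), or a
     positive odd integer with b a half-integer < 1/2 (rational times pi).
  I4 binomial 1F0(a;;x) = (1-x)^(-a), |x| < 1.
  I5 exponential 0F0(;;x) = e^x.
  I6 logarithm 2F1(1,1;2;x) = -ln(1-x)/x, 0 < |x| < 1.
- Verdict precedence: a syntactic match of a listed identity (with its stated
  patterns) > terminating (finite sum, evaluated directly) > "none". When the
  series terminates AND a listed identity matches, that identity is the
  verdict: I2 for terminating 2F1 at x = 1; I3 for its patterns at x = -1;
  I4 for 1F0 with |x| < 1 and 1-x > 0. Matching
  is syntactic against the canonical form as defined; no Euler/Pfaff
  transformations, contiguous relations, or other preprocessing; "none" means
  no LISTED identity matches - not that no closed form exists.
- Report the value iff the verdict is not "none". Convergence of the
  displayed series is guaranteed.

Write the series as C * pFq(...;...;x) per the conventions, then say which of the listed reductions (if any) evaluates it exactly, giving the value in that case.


Key step: t_0 = 7/12 here, and the running product (C = 7/12, x = 2/3) telescopes to a rising factorial.
Adjacent-term ratio: r(k) = (2/3) * (k+7/11) / [(k+1)] - poly over poly, x = (2/3) from leading terms; C = 7/12 at k = 0.

At argument 2/3: a 1F0 with upper {7/11}, lower {-}, scaled by C = 7/12. Verdict (x = 2/3): binomial (I4) applies (the 1F0 binomial series: exponent -7/11, x = 2/3). Hence: (7/12) * (1/3)^(-7/11).


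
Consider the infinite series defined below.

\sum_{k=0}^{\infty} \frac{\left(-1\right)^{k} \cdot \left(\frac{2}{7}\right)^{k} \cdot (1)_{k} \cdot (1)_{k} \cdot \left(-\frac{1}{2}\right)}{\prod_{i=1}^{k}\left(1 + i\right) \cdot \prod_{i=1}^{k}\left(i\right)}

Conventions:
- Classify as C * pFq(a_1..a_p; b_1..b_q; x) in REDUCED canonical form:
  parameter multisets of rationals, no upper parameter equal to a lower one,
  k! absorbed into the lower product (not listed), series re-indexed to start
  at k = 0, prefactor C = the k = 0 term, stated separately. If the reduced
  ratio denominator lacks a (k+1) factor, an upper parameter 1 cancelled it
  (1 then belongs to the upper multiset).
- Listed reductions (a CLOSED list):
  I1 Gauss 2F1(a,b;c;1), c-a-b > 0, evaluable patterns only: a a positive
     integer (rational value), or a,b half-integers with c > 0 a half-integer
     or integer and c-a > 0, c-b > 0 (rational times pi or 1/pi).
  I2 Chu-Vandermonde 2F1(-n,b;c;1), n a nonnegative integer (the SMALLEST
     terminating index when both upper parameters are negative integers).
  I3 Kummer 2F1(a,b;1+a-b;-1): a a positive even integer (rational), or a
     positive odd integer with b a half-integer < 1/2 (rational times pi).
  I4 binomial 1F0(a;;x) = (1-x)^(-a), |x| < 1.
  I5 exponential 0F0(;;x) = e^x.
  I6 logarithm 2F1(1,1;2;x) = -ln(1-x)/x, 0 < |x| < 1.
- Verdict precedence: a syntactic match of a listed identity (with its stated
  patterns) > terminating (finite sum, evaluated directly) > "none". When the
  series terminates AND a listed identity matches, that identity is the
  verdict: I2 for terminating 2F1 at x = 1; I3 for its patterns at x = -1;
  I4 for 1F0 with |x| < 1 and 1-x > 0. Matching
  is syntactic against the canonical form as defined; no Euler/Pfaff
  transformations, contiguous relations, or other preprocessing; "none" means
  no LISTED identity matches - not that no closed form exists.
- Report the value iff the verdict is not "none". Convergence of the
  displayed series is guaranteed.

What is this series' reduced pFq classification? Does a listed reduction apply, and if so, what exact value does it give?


Reduced: x = -\frac{2}{7}, 2F1, upper = {1, 1}, lower = {2}, C = -\frac{1}{2}. Verdict: logarithm (I6) applies (the logarithm: parameters (1,1;2), x = -\frac{2}{7}). Value: \left(-\frac{7}{4}\right) \cdot \ln\left(\frac{9}{7}\right).

Key observation: x = -\frac{2}{7} and the (-1)^k factor (prefactor -1/2) folds into the argument's sign.
Consecutive-term ratio: r(k) = -\frac{2}{7} * (k+1) (k+1) / [(k+2) (k+1)] - rational in k, leading ratio -\frac{2}{7}; with t_0 = -\frac{1}{2}, classification follows.


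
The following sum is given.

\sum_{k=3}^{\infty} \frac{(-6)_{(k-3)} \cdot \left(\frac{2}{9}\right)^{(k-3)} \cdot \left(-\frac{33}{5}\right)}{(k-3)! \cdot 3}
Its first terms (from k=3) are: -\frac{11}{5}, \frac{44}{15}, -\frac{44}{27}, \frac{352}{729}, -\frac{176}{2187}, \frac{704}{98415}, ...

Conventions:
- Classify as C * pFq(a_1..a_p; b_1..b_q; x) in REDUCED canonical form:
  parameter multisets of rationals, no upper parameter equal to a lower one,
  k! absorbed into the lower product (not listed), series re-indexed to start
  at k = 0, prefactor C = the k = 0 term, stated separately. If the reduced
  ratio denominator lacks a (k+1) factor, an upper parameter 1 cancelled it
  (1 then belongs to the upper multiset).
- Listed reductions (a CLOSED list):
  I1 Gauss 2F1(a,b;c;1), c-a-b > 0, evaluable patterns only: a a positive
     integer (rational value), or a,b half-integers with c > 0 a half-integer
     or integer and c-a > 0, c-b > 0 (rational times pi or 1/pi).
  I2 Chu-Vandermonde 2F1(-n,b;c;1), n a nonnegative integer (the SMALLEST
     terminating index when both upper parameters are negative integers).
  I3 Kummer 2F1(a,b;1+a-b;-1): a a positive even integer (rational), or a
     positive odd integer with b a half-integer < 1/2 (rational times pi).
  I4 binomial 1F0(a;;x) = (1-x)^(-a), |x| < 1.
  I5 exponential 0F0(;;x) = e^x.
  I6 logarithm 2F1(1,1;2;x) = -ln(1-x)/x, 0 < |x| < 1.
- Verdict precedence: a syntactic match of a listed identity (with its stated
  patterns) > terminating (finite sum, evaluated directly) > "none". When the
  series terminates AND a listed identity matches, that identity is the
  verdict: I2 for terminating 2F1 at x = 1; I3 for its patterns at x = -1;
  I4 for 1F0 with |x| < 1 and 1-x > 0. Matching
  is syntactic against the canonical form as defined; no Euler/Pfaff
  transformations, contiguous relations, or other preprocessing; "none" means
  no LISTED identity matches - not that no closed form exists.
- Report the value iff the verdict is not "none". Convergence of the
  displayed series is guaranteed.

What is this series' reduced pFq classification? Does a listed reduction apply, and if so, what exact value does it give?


Reduced: x = \frac{2}{9}, 1F0, upper = {-6}, lower = {-}, C = -\frac{11}{5}. Verdict (x = \frac{2}{9}): the I4 binomial reduction applies (the 1F0 binomial series: exponent 6, x = \frac{2}{9}). Sum: -\frac{1294139}{2657205}.

Key step: x = \frac{2}{9} and the constant factors (prefactor -11/5) combine into one prefactor.
Ratio: r(k) = \frac{2}{9} * (k-6) / [(k+1)] - rational in k, leading ratio \frac{2}{9}; with t_0 = -\frac{11}{5}, classification follows.


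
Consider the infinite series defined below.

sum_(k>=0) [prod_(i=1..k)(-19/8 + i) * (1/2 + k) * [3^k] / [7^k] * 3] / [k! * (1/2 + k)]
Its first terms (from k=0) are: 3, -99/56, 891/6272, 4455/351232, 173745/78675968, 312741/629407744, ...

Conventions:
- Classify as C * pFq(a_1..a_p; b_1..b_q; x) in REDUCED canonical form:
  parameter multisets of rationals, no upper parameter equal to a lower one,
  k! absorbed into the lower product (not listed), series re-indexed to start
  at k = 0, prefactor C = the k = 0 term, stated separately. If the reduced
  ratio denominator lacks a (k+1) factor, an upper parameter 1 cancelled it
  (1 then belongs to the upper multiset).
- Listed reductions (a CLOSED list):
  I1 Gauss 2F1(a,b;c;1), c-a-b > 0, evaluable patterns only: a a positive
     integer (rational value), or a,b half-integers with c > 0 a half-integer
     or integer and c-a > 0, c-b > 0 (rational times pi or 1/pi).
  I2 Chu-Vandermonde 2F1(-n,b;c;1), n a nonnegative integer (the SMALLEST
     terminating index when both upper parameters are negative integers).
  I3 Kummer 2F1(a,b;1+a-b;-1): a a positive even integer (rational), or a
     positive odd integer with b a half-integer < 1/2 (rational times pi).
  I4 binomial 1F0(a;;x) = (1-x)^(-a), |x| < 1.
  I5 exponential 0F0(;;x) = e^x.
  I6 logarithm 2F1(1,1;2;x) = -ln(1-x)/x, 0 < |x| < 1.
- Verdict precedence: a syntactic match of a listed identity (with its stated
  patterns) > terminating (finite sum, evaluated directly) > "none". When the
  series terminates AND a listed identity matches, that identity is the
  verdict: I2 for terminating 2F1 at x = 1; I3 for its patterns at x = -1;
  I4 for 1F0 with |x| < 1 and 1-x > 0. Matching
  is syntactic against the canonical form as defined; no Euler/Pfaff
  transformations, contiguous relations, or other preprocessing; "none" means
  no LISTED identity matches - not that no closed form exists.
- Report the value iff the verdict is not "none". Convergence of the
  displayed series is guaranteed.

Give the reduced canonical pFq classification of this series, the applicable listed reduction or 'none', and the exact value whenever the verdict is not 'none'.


This is 3 * 1F0(-11/8; -; 3/7) in reduced canonical form. Verdict: the I4 binomial reduction fires (the 1F0 binomial series: exponent 11/8, x = 3/7). Exact value: 3 * (4/7)^(11/8).

First insight: x = (3/7) and k + 1/2 divides numerator and denominator alike; C = 3, x = 3/7 after cancelling.
Term ratio: r(k) = (3/7) * (k-11/8) / [(k+1)] - rational in k, leading ratio (3/7); with t_0 = 3, classification follows.


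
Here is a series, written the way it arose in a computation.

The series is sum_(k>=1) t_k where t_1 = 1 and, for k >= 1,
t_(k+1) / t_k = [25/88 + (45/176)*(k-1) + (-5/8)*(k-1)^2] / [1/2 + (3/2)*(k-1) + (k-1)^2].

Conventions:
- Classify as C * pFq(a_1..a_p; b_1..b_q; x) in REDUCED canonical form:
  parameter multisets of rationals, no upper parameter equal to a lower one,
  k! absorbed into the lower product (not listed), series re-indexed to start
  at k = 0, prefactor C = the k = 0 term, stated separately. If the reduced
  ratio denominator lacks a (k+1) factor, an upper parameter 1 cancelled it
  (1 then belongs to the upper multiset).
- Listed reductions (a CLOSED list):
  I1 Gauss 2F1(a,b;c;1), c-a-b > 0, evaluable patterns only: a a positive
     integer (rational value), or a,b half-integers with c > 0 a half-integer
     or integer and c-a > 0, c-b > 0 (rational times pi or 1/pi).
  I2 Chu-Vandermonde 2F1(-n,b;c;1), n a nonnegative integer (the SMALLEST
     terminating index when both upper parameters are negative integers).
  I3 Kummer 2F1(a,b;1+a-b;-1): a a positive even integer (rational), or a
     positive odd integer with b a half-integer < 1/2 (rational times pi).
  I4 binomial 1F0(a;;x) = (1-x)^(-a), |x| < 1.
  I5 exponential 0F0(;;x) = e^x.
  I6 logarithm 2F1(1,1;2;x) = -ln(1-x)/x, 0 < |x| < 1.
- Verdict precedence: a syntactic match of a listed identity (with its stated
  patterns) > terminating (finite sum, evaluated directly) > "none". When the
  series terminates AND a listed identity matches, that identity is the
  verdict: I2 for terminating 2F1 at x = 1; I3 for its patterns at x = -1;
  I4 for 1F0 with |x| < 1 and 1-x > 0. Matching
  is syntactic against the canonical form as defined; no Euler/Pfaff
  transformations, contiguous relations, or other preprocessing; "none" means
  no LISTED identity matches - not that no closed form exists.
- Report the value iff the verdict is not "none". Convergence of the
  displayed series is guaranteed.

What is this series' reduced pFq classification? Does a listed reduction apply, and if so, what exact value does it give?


Prefactor 1, argument -5/8: 1F0 with upper {-10/11} over lower {-}. Verdict: the binomial series (I4) matches (the 1F0 binomial series: exponent 10/11, x = -5/8). Value: (13/8)^(10/11).

Structural cue: with t_0 = 1, factor the ratio over Q (C = 1): negated roots = parameters.
Adjacent-term ratio: r(k) = (-5/8) * (k-10/11) / [(k+1)] - poly over poly, x = (-5/8) from leading terms; C = 1 at k = 0.


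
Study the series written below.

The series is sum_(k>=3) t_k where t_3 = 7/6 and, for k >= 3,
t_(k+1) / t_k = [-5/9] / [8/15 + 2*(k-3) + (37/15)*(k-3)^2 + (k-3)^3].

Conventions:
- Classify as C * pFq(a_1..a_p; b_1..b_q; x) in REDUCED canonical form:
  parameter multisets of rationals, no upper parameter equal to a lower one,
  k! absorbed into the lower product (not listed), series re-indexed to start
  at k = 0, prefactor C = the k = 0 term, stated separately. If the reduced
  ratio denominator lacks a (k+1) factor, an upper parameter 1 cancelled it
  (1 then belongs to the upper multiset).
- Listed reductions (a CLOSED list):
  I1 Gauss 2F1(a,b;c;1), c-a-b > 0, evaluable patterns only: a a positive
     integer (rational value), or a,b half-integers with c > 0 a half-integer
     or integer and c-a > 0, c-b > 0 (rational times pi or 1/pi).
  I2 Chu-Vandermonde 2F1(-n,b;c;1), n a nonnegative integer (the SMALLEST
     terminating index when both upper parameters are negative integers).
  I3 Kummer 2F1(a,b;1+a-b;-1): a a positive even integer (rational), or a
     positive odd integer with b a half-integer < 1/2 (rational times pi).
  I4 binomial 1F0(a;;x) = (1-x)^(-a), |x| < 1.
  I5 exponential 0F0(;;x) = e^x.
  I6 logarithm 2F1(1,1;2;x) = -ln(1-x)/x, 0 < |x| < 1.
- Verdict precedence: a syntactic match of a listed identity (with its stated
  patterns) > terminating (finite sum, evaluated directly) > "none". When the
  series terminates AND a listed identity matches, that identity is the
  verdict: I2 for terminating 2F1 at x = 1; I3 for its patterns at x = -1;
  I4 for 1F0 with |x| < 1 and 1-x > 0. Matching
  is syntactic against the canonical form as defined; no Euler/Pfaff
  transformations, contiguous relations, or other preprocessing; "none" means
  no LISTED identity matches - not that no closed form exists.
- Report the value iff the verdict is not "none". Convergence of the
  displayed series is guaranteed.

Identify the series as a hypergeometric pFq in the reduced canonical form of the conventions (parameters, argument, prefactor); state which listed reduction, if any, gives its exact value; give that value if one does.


Classification (C = 7/6): 0F2 with upper {-}, lower {2/3, 4/5}, argument x = -5/9. Verdict: none - at argument -5/9 the multisets {-} ; {2/3, 4/5} match no listed identity.

Structural cue: from the first term 7/6: roots of the ratio polynomials (C = 7/6, x = -5/9) are the negated parameters.
Step ratio: r(k) = (-5/9) * 1 / [(k+2/3) (k+4/5) (k+1)] - rational in k, leading ratio (-5/9); with t_0 = 7/6, classification follows.


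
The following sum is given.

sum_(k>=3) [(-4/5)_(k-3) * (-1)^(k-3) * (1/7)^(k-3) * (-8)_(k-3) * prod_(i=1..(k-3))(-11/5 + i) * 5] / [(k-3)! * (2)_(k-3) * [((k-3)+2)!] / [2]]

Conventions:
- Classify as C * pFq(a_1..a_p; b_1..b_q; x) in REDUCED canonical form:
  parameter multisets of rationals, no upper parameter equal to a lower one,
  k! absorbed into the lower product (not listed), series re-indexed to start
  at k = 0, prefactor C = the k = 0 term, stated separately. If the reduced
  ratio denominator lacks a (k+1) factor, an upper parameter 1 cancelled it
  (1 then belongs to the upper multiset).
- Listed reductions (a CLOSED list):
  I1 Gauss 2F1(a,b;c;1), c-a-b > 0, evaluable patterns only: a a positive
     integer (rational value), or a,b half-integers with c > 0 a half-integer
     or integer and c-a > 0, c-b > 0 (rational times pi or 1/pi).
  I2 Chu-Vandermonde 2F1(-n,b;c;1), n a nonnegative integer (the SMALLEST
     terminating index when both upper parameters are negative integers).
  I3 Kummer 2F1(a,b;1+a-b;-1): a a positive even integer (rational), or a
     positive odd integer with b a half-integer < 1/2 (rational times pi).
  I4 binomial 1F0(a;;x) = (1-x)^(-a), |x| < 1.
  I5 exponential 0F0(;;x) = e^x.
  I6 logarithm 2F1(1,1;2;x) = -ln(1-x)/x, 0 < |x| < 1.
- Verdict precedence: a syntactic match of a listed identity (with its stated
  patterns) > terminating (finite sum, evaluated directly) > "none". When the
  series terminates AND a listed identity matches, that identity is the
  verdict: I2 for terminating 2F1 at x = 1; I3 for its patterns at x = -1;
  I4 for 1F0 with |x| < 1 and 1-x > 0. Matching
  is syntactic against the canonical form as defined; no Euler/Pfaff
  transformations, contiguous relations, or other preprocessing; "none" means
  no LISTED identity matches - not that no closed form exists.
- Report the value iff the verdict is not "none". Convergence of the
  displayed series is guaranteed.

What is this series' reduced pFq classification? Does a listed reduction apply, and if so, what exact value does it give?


Reduced: x = -1/7, 3F2, upper = {-8, -6/5, -4/5}, lower = {2, 3}, C = 5. Verdict: terminating - the sum ends at index 8 because -8 is a negative integer; exact evaluation follows. Its exact value is 1170242123510132877709/197918735504150390625.

The tell: with t_0 = 5, the (-1)^k factor (prefactor 5) folds into the argument's sign.
Ratio: r(k) = (-1/7) * (k-8) (k-6/5) (k-4/5) / [(k+2) (k+3) (k+1)] - rational in k. x = (-1/7); t_0 = 5; negate the roots.


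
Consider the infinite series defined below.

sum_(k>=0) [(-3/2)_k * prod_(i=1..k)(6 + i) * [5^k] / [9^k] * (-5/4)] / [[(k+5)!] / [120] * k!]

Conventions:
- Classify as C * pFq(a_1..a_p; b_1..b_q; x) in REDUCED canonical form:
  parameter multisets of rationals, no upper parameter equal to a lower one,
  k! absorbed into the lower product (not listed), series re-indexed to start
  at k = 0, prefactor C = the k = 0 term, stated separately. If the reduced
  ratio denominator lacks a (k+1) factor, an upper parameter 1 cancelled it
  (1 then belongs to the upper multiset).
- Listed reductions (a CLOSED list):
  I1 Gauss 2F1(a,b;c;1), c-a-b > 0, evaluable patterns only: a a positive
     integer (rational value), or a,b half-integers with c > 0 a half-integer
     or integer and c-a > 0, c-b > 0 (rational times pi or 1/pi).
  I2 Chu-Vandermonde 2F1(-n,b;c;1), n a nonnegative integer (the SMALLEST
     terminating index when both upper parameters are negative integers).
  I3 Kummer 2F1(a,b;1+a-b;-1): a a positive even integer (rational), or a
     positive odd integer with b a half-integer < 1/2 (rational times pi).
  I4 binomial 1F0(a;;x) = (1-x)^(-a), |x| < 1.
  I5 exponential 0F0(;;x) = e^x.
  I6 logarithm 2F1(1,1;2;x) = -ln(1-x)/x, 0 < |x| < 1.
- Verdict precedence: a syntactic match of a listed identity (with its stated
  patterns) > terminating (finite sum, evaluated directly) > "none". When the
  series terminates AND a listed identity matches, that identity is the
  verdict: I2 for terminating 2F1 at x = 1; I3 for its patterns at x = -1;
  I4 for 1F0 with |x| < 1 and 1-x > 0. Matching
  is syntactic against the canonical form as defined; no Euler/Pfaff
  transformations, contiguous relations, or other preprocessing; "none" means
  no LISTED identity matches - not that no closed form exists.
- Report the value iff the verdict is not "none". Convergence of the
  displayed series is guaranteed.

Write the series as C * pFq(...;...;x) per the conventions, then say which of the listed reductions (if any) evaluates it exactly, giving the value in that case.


This is -5/4 * 2F1(-3/2, 7; 6; 5/9) in reduced canonical form. Verdict: none. No listed pattern accepts 2F1(-3/2, 7; 6; 5/9).

Key observation: with t_0 = -5/4, the running product (prefactor -5/4) telescopes to a rising factorial.
Adjacent-term ratio: r(k) = (5/9) * (k-3/2) (k+7) / [(k+6) (k+1)] - rational; roots negated = parameters, x = (5/9), C = -5/4.


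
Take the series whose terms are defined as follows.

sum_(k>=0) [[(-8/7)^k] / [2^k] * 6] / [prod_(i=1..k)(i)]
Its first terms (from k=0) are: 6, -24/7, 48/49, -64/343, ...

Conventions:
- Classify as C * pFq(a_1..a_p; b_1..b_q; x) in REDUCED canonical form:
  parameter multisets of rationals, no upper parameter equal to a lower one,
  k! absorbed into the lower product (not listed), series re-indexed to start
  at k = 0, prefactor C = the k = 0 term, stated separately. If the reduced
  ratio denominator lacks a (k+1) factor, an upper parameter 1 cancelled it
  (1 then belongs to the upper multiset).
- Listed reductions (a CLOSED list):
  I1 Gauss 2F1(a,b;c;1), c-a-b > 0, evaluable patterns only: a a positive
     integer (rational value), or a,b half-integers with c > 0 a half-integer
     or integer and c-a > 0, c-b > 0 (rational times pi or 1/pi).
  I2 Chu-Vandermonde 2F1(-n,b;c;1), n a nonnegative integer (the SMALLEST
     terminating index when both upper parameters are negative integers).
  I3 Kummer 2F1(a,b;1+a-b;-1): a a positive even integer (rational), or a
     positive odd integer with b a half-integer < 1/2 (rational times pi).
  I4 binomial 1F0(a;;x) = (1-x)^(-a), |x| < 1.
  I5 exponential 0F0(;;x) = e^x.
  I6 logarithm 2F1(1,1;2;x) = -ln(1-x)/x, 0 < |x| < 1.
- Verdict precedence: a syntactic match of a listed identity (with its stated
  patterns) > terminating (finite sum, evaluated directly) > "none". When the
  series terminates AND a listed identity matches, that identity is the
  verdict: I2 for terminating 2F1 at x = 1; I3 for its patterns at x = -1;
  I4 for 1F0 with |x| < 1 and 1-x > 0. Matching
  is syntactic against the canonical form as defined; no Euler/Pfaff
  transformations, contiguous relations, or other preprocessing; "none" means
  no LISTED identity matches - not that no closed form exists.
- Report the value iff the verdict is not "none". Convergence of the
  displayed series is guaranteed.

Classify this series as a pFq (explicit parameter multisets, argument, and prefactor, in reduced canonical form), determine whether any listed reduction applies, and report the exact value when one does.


Prefactor 6, argument -4/7: 0F0 with upper {-} over lower {-}. Verdict at x = -4/7: exponential (I5) matches (the 0F0 exponential series at x = -4/7). Its exact value is 6 * e^(-4/7).

Key observation: x = (-4/7) and the product of the first k integers (C = 6, x = -4/7) is k!.
Ratio: r(k) = (-4/7) * 1 / [(k+1)] - rational in k. x = (-4/7); t_0 = 6; negate the roots.


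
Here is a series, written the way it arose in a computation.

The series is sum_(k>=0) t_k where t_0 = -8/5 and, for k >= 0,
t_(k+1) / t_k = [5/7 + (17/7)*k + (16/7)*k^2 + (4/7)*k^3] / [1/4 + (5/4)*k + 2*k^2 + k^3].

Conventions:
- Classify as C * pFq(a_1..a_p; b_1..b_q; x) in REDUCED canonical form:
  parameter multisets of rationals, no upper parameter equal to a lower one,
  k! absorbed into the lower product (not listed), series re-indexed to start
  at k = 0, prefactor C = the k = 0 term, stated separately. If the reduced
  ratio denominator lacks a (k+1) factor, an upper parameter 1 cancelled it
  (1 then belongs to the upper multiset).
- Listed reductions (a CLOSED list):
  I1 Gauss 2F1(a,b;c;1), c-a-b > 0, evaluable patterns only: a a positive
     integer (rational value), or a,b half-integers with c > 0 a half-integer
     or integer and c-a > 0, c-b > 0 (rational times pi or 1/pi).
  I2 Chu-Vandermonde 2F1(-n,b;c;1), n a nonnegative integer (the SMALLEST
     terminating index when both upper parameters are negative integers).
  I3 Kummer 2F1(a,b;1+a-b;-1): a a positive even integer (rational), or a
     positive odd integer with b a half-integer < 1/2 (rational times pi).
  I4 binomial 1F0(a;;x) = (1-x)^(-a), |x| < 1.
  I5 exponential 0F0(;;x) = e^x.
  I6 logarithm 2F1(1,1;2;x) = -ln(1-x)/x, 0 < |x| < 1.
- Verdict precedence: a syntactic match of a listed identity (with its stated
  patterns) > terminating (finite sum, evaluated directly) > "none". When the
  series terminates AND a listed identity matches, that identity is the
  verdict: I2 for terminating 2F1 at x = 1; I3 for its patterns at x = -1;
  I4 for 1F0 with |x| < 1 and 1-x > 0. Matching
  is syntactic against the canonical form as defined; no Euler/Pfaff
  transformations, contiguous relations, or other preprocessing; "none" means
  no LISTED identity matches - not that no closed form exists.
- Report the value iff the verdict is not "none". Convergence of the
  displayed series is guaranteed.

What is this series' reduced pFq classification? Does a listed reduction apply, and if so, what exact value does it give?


The tell: t_0 being -8/5, the expanded ratio factors over Q; C = -8/5, roots give parameters.
Ratio: r(k) = (4/7) * (k+1) (k+5/2) / [(k+1/2) (k+1)] ; factor over Q: parameters, x = (4/7), and C = -8/5.

At argument 4/7: a 2F1 with upper {1, 5/2}, lower {1/2}, scaled by C = -8/5. Verdict: none. Every listed pattern misses the 2F1 form at 4/7, upper {1, 5/2}.


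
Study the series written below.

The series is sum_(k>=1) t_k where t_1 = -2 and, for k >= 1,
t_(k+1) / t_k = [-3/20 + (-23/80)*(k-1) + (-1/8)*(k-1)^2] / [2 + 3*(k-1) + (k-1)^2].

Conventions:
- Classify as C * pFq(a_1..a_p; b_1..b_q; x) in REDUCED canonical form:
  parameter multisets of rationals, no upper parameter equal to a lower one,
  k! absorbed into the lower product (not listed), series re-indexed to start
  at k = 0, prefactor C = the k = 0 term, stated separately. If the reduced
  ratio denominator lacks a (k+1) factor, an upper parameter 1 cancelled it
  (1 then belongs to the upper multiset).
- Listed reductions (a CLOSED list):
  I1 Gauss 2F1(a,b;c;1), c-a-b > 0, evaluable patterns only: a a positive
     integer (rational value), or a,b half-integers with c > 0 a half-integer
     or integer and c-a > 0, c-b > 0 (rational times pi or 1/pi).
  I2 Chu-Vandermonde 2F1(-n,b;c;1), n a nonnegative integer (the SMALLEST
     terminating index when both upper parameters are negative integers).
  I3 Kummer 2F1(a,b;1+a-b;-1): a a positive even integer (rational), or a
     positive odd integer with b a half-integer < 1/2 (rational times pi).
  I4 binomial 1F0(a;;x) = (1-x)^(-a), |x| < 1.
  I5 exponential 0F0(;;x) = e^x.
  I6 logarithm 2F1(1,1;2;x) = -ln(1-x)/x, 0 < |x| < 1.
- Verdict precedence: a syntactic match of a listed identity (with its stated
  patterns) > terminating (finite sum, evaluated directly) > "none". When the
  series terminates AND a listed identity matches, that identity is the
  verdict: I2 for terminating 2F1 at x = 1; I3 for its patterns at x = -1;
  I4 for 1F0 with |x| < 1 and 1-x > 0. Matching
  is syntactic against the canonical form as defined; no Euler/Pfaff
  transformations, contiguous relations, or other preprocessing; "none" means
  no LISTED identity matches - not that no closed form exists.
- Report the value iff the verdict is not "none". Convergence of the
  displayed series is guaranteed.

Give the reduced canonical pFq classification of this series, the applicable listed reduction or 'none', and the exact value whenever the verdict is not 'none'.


This is -2 * 2F1(4/5, 3/2; 2; -1/8) in reduced canonical form. Verdict: none - this 2F1 at x = -1/8 matches no listed pattern, and upper {4/5, 3/2} holds no stopper.

First insight: t_0 = -2 here, and roots of the ratio polynomials (prefactor -2) are the negated parameters.
Adjacent-term ratio: r(k) = (-1/8) * (k+4/5) (k+3/2) / [(k+2) (k+1)] - poly over poly, x = (-1/8) from leading terms; C = -2 at k = 0.


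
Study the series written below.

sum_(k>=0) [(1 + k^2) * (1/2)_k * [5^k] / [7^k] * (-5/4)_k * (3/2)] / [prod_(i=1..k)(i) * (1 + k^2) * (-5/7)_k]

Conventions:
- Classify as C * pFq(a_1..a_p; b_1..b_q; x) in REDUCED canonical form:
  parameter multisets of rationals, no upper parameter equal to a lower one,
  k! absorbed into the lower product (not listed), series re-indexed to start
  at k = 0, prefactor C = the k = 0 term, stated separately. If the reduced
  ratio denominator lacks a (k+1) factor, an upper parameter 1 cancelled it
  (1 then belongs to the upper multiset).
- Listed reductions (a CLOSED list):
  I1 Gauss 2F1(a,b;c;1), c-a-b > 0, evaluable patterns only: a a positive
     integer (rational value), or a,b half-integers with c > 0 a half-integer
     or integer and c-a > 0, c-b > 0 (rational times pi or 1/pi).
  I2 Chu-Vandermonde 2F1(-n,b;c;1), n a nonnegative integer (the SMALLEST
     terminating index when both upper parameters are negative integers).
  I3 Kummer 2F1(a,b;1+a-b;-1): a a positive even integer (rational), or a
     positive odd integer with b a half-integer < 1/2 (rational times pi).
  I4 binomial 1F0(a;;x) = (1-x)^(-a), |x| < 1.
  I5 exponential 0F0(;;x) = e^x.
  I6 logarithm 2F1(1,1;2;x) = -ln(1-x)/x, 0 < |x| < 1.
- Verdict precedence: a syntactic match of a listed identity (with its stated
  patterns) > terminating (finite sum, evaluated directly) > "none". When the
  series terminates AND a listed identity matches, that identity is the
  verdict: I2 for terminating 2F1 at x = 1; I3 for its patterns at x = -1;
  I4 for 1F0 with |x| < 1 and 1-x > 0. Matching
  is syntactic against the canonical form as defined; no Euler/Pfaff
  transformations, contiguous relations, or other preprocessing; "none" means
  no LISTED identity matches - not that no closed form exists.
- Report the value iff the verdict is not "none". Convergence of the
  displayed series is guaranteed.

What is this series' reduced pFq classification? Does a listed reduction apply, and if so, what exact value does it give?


Canonical form: C = 3/2 times 2F1 with upper {-5/4, 1/2}, lower {-5/7}, x = 5/7. Verdict: none - at argument 5/7 the multisets {-5/4, 1/2} ; {-5/7} match no listed identity.

First insight: t_0 = 3/2 here, and the factor k^2 + 1 cancels (top and bottom), leaving prefactor 3/2.
Step ratio: r(k) = (5/7) * (k-5/4) (k+1/2) / [(k-5/7) (k+1)] - rational in k. x = (5/7); t_0 = 3/2; negate the roots.


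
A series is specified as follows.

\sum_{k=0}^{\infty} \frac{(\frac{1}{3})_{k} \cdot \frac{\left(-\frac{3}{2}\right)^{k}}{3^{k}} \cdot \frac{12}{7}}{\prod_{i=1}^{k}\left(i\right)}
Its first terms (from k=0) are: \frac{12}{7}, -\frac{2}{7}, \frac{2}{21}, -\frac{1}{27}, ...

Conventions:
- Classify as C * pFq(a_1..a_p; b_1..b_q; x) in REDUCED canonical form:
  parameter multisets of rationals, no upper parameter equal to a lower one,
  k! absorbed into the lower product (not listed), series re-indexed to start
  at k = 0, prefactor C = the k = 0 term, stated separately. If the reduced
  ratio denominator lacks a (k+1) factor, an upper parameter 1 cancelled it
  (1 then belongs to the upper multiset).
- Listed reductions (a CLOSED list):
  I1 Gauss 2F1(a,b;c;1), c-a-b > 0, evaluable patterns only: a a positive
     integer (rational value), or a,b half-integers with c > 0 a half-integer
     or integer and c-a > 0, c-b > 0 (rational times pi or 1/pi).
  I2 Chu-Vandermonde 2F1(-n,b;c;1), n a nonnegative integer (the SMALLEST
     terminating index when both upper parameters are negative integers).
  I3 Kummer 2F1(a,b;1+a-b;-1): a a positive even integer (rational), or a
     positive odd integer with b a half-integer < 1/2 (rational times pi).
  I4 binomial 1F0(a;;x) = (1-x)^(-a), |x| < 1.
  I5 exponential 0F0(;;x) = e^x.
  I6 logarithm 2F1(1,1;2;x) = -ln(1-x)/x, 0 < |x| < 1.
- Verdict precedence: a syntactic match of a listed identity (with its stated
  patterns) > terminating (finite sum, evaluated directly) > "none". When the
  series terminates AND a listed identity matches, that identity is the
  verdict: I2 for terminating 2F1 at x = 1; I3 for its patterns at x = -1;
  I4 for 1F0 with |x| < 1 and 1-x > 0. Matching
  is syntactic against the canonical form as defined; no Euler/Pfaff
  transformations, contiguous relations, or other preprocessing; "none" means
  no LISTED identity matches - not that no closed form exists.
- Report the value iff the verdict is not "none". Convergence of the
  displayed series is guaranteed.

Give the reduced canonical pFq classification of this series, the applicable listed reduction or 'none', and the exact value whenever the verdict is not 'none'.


Reduced: x = -\frac{1}{2}, 1F0, upper = {\frac{1}{3}}, lower = {-}, C = \frac{12}{7}. Verdict at x = -\frac{1}{2}: the I4 binomial reduction matches (the 1F0 binomial series: exponent -1/3, x = -\frac{1}{2}). Exact value: \frac{12}{7} \cdot \left(\frac{3}{2}\right)^{-\frac{1}{3}}.

The tell: with t_0 = \frac{12}{7}, the two k-th powers (prefactor 12/7) combine into one argument.
Step ratio: r(k) = -\frac{1}{2} * (k+\frac{1}{3}) / [(k+1)] - rational in k, leading ratio -\frac{1}{2}; with t_0 = \frac{12}{7}, classification follows.


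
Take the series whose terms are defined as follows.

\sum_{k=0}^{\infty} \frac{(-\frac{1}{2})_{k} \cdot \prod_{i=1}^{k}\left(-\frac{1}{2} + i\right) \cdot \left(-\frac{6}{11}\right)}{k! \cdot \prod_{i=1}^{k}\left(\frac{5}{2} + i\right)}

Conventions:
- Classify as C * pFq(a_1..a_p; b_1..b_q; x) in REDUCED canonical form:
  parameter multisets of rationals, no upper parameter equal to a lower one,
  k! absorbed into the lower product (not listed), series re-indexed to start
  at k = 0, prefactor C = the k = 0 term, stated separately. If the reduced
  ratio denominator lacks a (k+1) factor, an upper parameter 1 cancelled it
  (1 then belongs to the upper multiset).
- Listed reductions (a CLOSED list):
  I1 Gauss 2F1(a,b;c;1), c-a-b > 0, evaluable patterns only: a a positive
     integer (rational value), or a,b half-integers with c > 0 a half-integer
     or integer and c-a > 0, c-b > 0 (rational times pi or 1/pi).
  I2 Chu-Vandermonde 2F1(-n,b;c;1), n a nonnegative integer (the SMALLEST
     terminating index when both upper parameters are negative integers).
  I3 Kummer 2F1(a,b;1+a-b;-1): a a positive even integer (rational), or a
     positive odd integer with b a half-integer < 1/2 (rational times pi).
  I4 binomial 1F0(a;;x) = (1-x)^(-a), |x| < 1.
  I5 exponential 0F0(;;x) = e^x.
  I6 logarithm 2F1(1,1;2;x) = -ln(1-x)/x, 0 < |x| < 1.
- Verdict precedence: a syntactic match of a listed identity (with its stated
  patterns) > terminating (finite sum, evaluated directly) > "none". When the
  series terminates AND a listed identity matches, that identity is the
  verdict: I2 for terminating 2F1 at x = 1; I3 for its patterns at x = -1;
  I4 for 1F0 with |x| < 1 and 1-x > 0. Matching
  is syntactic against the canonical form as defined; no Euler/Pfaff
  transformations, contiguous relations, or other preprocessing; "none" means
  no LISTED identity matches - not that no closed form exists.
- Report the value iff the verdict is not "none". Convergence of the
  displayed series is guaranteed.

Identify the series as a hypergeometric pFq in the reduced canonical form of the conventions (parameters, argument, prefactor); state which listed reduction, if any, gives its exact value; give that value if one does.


Key observation: x = 1 and the running product (prefactor -6/11) telescopes to a rising factorial.
Term ratio: r(k) = 1 * (k-\frac{1}{2}) (k+\frac{1}{2}) / [(k+\frac{7}{2}) (k+1)] - rational in k, leading ratio 1; with t_0 = -\frac{6}{11}, classification follows.

This is -\frac{6}{11} * 2F1(-\frac{1}{2}, \frac{1}{2}; \frac{7}{2}; 1) in reduced canonical form. Verdict: the half-integer Gauss pattern (I1) matches (x = 1; upper {-\frac{1}{2}, \frac{1}{2}} half-integers, c = \frac{7}{2} in the evaluable pattern). Value: \left(-\frac{225}{1408}\right) \cdot \pi.


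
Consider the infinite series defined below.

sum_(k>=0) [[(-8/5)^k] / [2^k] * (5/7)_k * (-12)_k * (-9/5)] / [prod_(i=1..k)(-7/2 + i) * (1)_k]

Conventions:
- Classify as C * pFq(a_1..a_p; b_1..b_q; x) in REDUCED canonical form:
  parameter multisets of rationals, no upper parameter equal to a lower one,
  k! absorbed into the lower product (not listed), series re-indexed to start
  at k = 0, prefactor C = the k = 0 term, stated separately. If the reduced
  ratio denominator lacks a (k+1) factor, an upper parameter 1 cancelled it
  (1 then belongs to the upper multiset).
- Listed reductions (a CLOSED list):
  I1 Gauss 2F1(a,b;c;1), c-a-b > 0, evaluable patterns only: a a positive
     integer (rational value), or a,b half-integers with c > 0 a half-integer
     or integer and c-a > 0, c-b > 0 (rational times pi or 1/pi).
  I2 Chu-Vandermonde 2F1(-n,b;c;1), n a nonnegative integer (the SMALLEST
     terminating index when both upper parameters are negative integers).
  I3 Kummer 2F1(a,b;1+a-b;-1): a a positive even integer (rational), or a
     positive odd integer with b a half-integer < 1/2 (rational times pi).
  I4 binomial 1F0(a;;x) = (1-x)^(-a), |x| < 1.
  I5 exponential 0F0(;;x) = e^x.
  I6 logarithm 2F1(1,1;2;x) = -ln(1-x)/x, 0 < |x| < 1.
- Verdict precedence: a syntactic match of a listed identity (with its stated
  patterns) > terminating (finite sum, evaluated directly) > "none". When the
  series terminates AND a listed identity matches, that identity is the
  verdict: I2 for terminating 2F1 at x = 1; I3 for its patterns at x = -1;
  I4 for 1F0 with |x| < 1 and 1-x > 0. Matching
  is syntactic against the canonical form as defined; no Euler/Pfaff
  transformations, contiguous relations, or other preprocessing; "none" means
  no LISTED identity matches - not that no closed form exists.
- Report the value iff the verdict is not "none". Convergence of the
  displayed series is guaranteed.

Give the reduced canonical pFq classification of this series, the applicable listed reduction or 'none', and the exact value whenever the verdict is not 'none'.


Reduced: x = -4/5, 2F1, upper = {-12, 5/7}, lower = {-5/2}, C = -9/5. Verdict: terminating - upper -12 stops the sum at k = 12; the 13 terms are added exactly. Sum: 4830220391571180829905309/23654543556396484375.

First insight: t_0 = -9/5 here, and the two k-th powers (prefactor -9/5) combine into one argument.
Ratio: r(k) = (-4/5) * (k-12) (k+5/7) / [(k-5/2) (k+1)] - rational; roots negated = parameters, x = (-4/5), C = -9/5.
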